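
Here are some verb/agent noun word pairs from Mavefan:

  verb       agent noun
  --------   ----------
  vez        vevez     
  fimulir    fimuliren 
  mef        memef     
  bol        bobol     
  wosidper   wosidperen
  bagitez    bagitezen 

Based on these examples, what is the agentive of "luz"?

vez and bagitez both end in -z yet inflect differently (vevez, bagitezen), so the final letter is not what conditions the rule; the number of vowels is.
"luz" has 1 vowel. The stems with 1 vowel (vez → vevez, bol → bobol, mef → memef) repeat the first consonant+vowel as a prefix.
So luz → luluz.

luluz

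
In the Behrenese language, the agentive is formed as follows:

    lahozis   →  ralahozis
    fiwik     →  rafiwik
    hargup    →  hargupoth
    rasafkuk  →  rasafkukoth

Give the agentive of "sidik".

fiwik and rasafkuk both end in -k yet inflect differently (rafiwik, rasafkukoth), so the final letter is not what conditions the rule; the last vowel is.
"sidik" has last vowel 'i'. The stems whose last vowel is 'i' (lahozis → ralahozis, fiwik → rafiwik) add the prefix ra-.
The other pattern: stems whose last vowel is 'u' add -oth.
So sidik → rasidik.

rasidik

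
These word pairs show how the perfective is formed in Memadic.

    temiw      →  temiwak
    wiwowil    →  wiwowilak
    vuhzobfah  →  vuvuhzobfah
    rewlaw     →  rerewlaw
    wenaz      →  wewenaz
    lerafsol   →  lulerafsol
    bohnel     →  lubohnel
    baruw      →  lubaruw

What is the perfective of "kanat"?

kakanat

temiw and rewlaw both end in -w yet inflect differently (temiwak, rerewlaw), so the final letter is not what conditions the rule; the last vowel is.
"kanat" has last vowel 'a'. The stems whose last vowel is 'a' (vuhzobfah → vuvuhzobfah, rewlaw → rerewlaw, wenaz → wewenaz) repeat the first consonant+vowel as a prefix.
So kanat → kakanat.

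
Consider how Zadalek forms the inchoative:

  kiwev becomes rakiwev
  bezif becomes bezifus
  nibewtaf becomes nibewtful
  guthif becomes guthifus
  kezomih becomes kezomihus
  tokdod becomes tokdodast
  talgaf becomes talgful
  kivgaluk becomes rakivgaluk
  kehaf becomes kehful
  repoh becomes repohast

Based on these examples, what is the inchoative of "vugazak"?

"vugazak" has last vowel 'a'. The stems whose last vowel is 'a' (kehaf → kehful, nibewtaf → nibewtful, talgaf → talgful) delete the last vowel and add -ul.
So vugazak → vugazkul.

vugazkul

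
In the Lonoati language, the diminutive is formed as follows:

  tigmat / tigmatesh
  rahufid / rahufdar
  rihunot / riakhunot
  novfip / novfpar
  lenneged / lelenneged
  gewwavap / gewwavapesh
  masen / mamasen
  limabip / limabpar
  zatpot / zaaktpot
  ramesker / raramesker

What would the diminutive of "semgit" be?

semgtar

"semgit" has last vowel 'i'. The stems whose last vowel is 'i' (rahufid → rahufdar, limabip → limabpar, novfip → novfpar) delete the last vowel and add -ar.
The other patterns: stems whose last vowel is 'o' insert -ak- after the first vowel; stems whose last vowel is 'a' add -esh; stems whose last vowel is 'e' repeat the first consonant+vowel as a prefix.
So semgit → semgtar.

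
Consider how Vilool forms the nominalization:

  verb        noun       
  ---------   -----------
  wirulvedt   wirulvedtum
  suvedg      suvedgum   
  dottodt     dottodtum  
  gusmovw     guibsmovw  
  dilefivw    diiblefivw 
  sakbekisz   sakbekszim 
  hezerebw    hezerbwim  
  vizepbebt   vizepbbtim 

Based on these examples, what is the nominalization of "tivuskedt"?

tivuskedtum

gusmovw and hezerebw both end in -w yet inflect differently (guibsmovw, hezerbwim), so the final letter is not what conditions the rule; the second-to-last letter is.
"tivuskedt" has second-to-last letter 'd'. The stems whose second-to-last letter is 'd' (wirulvedt → wirulvedtum, suvedg → suvedgum, dottodt → dottodtum) add -um.
The other patterns: stems whose second-to-last letter is 'v' insert -ib- after the first vowel; stems whose second-to-last letter is 'b' or 's' delete the last vowel and add -im.
So tivuskedt → tivuskedtum.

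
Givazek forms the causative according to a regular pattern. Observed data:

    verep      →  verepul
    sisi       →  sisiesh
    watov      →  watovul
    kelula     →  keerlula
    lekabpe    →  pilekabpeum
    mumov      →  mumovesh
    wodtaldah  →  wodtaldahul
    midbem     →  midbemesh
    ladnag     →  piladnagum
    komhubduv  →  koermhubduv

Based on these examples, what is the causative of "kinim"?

"kinim" begins with k-. The stems beginning with k- (kelula → keerlula, komhubduv → koermhubduv) insert -er- after the first vowel.
The other patterns: stems beginning with v- or w- add -ul; stems beginning with l- add pi- … -um around the stem; stems beginning with m- or s- add -esh.
So kinim → kiernim.

kiernim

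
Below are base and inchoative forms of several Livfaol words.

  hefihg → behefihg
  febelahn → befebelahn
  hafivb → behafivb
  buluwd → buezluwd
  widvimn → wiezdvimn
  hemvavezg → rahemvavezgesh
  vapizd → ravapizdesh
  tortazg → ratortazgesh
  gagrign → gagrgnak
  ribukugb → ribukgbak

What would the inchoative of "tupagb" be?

"tupagb" has second-to-last letter 'g'. The stems whose second-to-last letter is 'g' (gagrign → gagrgnak, ribukugb → ribukgbak) delete the last vowel and add -ak.
The other patterns: stems whose second-to-last letter is 'h' or 'v' add the prefix be-; stems whose second-to-last letter is 'm' or 'w' insert -ez- after the first vowel; stems whose second-to-last letter is 'z' add ra- … -esh around the stem.
So tupagb → tupgbak.

tupgbak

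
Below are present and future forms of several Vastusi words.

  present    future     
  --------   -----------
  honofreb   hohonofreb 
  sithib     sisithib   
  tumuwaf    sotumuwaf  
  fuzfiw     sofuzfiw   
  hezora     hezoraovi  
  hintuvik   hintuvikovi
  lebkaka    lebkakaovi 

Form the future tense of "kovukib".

kokovukib

"kovukib" ends in -b. The stems ending in -b (honofreb → hohonofreb, sithib → sisithib) repeat the first consonant+vowel as a prefix.
So kovukib → kokovukib.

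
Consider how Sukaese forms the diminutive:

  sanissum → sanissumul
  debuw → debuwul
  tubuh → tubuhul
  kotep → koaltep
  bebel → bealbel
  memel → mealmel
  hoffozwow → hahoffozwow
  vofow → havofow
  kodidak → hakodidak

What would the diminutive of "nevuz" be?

"nevuz" has last vowel 'u'. The stems whose last vowel is 'u' (sanissum → sanissumul, debuw → debuwul, tubuh → tubuhul) add -ul.
The other patterns: stems whose last vowel is 'e' insert -al- after the first vowel; stems whose last vowel is 'a' or 'o' add the prefix ha-.
So nevuz → nevuzul.

nevuzul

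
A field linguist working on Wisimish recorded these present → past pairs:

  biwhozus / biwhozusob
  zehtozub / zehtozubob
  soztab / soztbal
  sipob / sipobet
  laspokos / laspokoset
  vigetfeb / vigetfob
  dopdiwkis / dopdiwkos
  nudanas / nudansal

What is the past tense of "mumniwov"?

mumniwovet

vigetfeb and zehtozub both end in -b yet inflect differently (vigetfob, zehtozubob), so the final letter is not what conditions the rule; the last vowel is.
"mumniwov" has last vowel 'o'. The stems whose last vowel is 'o' (sipob → sipobet, laspokos → laspokoset) add -et.
So mumniwov → mumniwovet.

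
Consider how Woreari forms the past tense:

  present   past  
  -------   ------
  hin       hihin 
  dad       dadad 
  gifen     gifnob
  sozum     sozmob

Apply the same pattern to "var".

vavar

hin and gifen both end in -n yet inflect differently (hihin, gifnob), so the final letter is not what conditions the rule; the number of vowels is.
"var" has 1 vowel. The stems with 1 vowel (hin → hihin, dad → dadad) repeat the first consonant+vowel as a prefix.
The other pattern: stems with 2 vowels delete the last vowel and add -ob.
So var → vavar.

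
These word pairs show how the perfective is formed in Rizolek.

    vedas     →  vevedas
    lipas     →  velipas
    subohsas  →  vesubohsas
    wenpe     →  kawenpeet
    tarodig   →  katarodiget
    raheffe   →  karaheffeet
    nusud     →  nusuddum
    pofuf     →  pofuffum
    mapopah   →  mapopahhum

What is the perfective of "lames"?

velames

vedas and mapopah both have last vowel 'a' yet inflect differently (vevedas, mapopahhum), so the last vowel is not what conditions the rule; the final letter is.
"lames" ends in -s. The stems ending in -s (vedas → vevedas, lipas → velipas, subohsas → vesubohsas) add the prefix ve-.
The other patterns: stems ending in -e or -g add ka- … -et around the stem; stems ending in -d, -f or -h double the final consonant and add -um.
So lames → velames.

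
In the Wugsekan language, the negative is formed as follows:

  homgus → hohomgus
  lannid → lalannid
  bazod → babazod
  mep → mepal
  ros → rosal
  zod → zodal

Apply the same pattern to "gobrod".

gogobrod

"gobrod" has 2 vowels. The stems with 2 vowels (homgus → hohomgus, lannid → lalannid, bazod → babazod) repeat the first consonant+vowel as a prefix.
So gobrod → gogobrod.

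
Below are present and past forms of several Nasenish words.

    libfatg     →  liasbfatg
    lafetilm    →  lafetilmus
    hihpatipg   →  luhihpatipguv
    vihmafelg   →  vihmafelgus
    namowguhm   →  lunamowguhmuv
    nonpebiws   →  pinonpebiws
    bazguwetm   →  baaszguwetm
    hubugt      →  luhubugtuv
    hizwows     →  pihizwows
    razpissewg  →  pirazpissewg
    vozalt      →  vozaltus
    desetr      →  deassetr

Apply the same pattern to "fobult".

razpissewg and libfatg both end in -g yet inflect differently (pirazpissewg, liasbfatg), so the final letter is not what conditions the rule; the second-to-last letter is.
"fobult" has second-to-last letter 'l'. The stems whose second-to-last letter is 'l' (lafetilm → lafetilmus, vihmafelg → vihmafelgus, vozalt → vozaltus) add -us.
The other patterns: stems whose second-to-last letter is 'w' add the prefix pi-; stems whose second-to-last letter is 't' insert -as- after the first vowel; stems whose second-to-last letter is 'g', 'h' or 'p' add lu- … -uv around the stem.
So fobult → fobultus.

fobultus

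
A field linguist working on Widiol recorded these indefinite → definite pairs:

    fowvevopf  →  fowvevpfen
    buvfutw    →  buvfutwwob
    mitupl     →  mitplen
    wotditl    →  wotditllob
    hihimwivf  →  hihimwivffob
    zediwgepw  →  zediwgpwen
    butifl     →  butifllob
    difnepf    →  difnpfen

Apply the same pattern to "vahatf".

"vahatf" has second-to-last letter 't'. The stems whose second-to-last letter is 't' (buvfutw → buvfutwwob, wotditl → wotditllob) double the final consonant and add -ob.
The other pattern: stems whose second-to-last letter is 'p' delete the last vowel and add -en.
So vahatf → vahatffob.

vahatffob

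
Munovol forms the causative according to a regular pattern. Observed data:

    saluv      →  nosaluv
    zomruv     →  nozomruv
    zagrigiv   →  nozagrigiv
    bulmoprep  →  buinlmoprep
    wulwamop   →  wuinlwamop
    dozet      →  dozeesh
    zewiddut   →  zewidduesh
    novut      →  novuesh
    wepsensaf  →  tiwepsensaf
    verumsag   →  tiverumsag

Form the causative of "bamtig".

"bamtig" ends in -g. The one such stem in the data (verumsag → tiverumsag) adds the prefix ti-, so the same rule applies.
So bamtig → tibamtig.

tibamtig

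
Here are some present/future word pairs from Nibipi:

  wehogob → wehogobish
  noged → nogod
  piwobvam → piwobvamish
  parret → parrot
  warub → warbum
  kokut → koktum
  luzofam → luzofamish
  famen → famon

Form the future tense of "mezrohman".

mezrohmanish

parret and kokut both end in -t yet inflect differently (parrot, koktum), so the final letter is not what conditions the rule; the last vowel is.
"mezrohman" has last vowel 'a'. The stems whose last vowel is 'a' (luzofam → luzofamish, piwobvam → piwobvamish) add -ish.
The other patterns: stems whose last vowel is 'e' change the last vowel to 'o'; stems whose last vowel is 'u' delete the last vowel and add -um.
So mezrohman → mezrohmanish.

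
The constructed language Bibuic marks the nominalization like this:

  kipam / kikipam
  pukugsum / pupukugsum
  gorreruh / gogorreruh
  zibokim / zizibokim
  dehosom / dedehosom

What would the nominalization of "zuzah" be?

zuzuzah

Every pair shown (kipam → kikipam, pukugsum → pupukugsum, gorreruh → gogorreruh, …) follows the same rule: repeat the first consonant+vowel as a prefix.
So zuzah → zuzuzah.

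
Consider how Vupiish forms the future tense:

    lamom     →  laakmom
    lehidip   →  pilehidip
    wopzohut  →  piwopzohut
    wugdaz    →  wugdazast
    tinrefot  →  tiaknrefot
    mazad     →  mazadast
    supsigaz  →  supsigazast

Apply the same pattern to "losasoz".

loaksasoz

"losasoz" has last vowel 'o'. The stems whose last vowel is 'o' (lamom → laakmom, tinrefot → tiaknrefot) insert -ak- after the first vowel.
So losasoz → loaksasoz.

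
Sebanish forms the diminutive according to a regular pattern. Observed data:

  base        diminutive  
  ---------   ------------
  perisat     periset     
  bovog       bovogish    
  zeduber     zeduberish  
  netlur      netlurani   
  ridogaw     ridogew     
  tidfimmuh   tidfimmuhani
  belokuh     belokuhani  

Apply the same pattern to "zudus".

zudusani

netlur and zeduber both end in -r yet inflect differently (netlurani, zeduberish), so the final letter is not what conditions the rule; the last vowel is.
"zudus" has last vowel 'u'. The stems whose last vowel is 'u' (belokuh → belokuhani, tidfimmuh → tidfimmuhani, netlur → netlurani) add -ani.
The other patterns: stems whose last vowel is 'a' change the last vowel to 'e'; stems whose last vowel is 'e' or 'o' add -ish.
So zudus → zudusani.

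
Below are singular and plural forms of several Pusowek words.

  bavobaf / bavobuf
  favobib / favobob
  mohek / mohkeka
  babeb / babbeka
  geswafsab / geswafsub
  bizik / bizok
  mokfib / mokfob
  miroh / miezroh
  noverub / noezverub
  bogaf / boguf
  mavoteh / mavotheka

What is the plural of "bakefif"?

bakefof

bizik and mohek both end in -k yet inflect differently (bizok, mohkeka), so the final letter is not what conditions the rule; the last vowel is.
"bakefif" has last vowel 'i'. The stems whose last vowel is 'i' (mokfib → mokfob, favobib → favobob, bizik → bizok) change the last vowel to 'o'.
So bakefif → bakefof.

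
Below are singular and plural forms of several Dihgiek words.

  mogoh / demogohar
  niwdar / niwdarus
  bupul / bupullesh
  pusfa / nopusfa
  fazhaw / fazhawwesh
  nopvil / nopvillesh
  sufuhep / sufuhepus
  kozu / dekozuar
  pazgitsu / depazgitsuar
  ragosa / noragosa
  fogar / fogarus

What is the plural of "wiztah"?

dewiztahar

fogar and ragosa both have last vowel 'a' yet inflect differently (fogarus, noragosa), so the last vowel is not what conditions the rule; the final letter is.
"wiztah" ends in -h. The one such stem in the data (mogoh → demogohar) adds de- … -ar around the stem, so the same rule applies.
So wiztah → dewiztahar.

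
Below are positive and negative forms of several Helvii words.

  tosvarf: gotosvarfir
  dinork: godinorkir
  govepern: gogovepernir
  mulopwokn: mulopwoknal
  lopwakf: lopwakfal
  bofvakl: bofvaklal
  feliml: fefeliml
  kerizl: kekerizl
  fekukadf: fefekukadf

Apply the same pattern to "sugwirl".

govepern and mulopwokn both end in -n yet inflect differently (gogovepernir, mulopwoknal), so the final letter is not what conditions the rule; the second-to-last letter is.
"sugwirl" has second-to-last letter 'r'. The stems whose second-to-last letter is 'r' (tosvarf → gotosvarfir, dinork → godinorkir, govepern → gogovepernir) add go- … -ir around the stem.
So sugwirl → gosugwirlir.

gosugwirlir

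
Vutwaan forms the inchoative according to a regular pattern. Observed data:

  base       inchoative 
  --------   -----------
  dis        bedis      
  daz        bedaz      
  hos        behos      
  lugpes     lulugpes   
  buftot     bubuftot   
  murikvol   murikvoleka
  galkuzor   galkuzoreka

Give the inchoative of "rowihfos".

dis and lugpes both end in -s yet inflect differently (bedis, lulugpes), so the final letter is not what conditions the rule; the number of vowels is.
"rowihfos" has 3 vowels. The stems with 3 vowels (murikvol → murikvoleka, galkuzor → galkuzoreka) add -eka.
The other patterns: stems with 1 vowel add the prefix be-; stems with 2 vowels repeat the first consonant+vowel as a prefix.
So rowihfos → rowihfoseka.

rowihfoseka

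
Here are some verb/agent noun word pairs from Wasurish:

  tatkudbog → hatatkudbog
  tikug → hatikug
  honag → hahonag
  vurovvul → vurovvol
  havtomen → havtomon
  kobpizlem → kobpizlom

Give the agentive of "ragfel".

ragfol

tikug and vurovvul both have last vowel 'u' yet inflect differently (hatikug, vurovvol), so the last vowel is not what conditions the rule; the final letter is.
"ragfel" ends in -l. The one such stem in the data (vurovvul → vurovvol) changes the last vowel to 'o' (as do havtomen, kobpizlem), so the same rule applies.
So ragfel → ragfol.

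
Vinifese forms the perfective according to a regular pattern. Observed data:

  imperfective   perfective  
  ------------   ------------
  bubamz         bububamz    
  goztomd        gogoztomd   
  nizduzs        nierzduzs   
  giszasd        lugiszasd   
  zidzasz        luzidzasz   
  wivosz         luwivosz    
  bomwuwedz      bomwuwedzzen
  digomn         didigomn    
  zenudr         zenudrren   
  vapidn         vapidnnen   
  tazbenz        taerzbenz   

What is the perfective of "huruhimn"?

huhuruhimn

bomwuwedz and wivosz both end in -z yet inflect differently (bomwuwedzzen, luwivosz), so the final letter is not what conditions the rule; the second-to-last letter is.
"huruhimn" has second-to-last letter 'm'. The stems whose second-to-last letter is 'm' (bubamz → bububamz, digomn → didigomn, goztomd → gogoztomd) repeat the first consonant+vowel as a prefix.
The other patterns: stems whose second-to-last letter is 'd' double the final consonant and add -en; stems whose second-to-last letter is 's' add the prefix lu-; stems whose second-to-last letter is 'n' or 'z' insert -er- after the first vowel.
So huruhimn → huhuruhimn.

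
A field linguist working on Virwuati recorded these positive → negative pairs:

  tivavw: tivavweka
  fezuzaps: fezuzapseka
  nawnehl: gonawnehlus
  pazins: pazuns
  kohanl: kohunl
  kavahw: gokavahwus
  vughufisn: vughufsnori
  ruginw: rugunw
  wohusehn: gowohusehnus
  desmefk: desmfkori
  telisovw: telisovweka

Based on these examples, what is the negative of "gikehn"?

gogikehnus

tivavw and kavahw both end in -w yet inflect differently (tivavweka, gokavahwus), so the final letter is not what conditions the rule; the second-to-last letter is.
"gikehn" has second-to-last letter 'h'. The stems whose second-to-last letter is 'h' (nawnehl → gonawnehlus, wohusehn → gowohusehnus, kavahw → gokavahwus) add go- … -us around the stem.
The other patterns: stems whose second-to-last letter is 'p' or 'v' add -eka; stems whose second-to-last letter is 'n' change the last vowel to 'u'; stems whose second-to-last letter is 'f' or 's' delete the last vowel and add -ori.
So gikehn → gogikehnus.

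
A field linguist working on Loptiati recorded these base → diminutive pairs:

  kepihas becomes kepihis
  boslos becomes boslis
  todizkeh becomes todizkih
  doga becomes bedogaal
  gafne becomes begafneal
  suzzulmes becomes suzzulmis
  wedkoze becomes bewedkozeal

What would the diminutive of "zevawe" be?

"zevawe" ends in a vowel. The stems ending in a vowel (gafne → begafneal, wedkoze → bewedkozeal, doga → bedogaal) add be- … -al around the stem.
The other pattern: stems ending in a consonant change the last vowel to 'i'.
So zevawe → bezevaweal.

bezevaweal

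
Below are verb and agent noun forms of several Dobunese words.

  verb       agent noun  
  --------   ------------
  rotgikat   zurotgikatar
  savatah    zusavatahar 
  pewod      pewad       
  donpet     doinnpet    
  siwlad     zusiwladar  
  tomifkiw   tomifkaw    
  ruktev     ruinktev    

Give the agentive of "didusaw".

zudidusawar

rotgikat and donpet both end in -t yet inflect differently (zurotgikatar, doinnpet), so the final letter is not what conditions the rule; the last vowel is.
"didusaw" has last vowel 'a'. The stems whose last vowel is 'a' (savatah → zusavatahar, rotgikat → zurotgikatar, siwlad → zusiwladar) add zu- … -ar around the stem.
The other patterns: stems whose last vowel is 'e' insert -in- after the first vowel; stems whose last vowel is 'i' or 'o' change the last vowel to 'a'.
So didusaw → zudidusawar.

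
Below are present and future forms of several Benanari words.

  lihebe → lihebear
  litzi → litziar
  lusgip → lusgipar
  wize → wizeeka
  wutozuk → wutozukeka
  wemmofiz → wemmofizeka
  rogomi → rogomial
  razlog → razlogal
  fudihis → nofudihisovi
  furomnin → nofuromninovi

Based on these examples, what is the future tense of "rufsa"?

lihebe and wize both end in -e yet inflect differently (lihebear, wizeeka), so the final letter is not what conditions the rule; the first letter is.
"rufsa" begins with r-. The stems beginning with r- (rogomi → rogomial, razlog → razlogal) add -al.
The other patterns: stems beginning with l- add -ar; stems beginning with w- add -eka; stems beginning with f- add no- … -ovi around the stem.
So rufsa → rufsaal.

rufsaal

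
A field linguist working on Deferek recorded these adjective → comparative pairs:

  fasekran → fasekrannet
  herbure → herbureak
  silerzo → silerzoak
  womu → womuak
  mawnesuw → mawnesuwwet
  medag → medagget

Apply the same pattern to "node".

womu and mawnesuw both have last vowel 'u' yet inflect differently (womuak, mawnesuwwet), so the last vowel is not what conditions the rule; whether the stem ends in a vowel or a consonant is.
"node" ends in a vowel. The stems ending in a vowel (womu → womuak, silerzo → silerzoak, herbure → herbureak) add -ak.
So node → nodeak.

nodeak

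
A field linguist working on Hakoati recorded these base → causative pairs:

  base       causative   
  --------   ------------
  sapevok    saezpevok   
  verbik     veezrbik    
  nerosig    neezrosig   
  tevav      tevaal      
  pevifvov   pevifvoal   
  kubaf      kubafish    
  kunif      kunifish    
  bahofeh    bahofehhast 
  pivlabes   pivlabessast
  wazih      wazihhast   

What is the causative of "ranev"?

sapevok and pevifvov both have last vowel 'o' yet inflect differently (saezpevok, pevifvoal), so the last vowel is not what conditions the rule; the final letter is.
"ranev" ends in -v. The stems ending in -v (tevav → tevaal, pevifvov → pevifvoal) drop the final letter and add -al.
The other patterns: stems ending in -g or -k insert -ez- after the first vowel; stems ending in -f add -ish; stems ending in -h or -s double the final consonant and add -ast.
So ranev → raneal.

raneal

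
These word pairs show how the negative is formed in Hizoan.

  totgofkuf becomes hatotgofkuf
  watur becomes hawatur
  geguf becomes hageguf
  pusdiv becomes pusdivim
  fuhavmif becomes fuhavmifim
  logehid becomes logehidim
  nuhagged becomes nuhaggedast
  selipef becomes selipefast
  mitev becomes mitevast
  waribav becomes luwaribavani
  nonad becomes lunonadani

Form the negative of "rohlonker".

totgofkuf and fuhavmif both end in -f yet inflect differently (hatotgofkuf, fuhavmifim), so the final letter is not what conditions the rule; the last vowel is.
"rohlonker" has last vowel 'e'. The stems whose last vowel is 'e' (nuhagged → nuhaggedast, selipef → selipefast, mitev → mitevast) add -ast.
The other patterns: stems whose last vowel is 'u' add the prefix ha-; stems whose last vowel is 'i' add -im; stems whose last vowel is 'a' add lu- … -ani around the stem.
So rohlonker → rohlonkerast.

rohlonkerast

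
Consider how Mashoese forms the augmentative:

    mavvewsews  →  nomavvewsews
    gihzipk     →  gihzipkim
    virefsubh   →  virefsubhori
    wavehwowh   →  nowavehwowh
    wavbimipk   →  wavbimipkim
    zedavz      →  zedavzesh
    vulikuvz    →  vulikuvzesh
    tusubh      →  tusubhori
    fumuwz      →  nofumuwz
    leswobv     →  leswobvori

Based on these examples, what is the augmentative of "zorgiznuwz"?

"zorgiznuwz" has second-to-last letter 'w'. The stems whose second-to-last letter is 'w' (mavvewsews → nomavvewsews, fumuwz → nofumuwz, wavehwowh → nowavehwowh) add the prefix no-.
The other patterns: stems whose second-to-last letter is 'p' add -im; stems whose second-to-last letter is 'b' add -ori; stems whose second-to-last letter is 'v' add -esh.
So zorgiznuwz → nozorgiznuwz.

nozorgiznuwz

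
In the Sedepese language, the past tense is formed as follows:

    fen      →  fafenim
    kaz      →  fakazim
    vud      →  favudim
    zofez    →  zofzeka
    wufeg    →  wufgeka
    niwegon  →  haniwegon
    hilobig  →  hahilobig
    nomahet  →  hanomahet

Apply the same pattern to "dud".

fadudim

"dud" has 1 vowel. The stems with 1 vowel (fen → fafenim, kaz → fakazim, vud → favudim) add fa- … -im around the stem.
So dud → fadudim.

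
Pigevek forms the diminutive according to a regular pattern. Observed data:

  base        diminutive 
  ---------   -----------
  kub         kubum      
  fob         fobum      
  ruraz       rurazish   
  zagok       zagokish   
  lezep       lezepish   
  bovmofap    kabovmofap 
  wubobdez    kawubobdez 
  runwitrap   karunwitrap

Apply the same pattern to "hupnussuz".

"hupnussuz" has 3 vowels. The stems with 3 vowels (bovmofap → kabovmofap, wubobdez → kawubobdez, runwitrap → karunwitrap) add the prefix ka-.
The other patterns: stems with 1 vowel add -um; stems with 2 vowels add -ish.
So hupnussuz → kahupnussuz.

kahupnussuz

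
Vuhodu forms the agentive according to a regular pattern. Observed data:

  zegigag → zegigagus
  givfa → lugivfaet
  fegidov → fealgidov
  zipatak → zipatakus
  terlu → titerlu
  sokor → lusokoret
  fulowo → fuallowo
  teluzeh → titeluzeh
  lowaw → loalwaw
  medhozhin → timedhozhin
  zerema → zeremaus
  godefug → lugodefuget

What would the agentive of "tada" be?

titada

zegigag and godefug both end in -g yet inflect differently (zegigagus, lugodefuget), so the final letter is not what conditions the rule; the first letter is.
"tada" begins with t-. The stems beginning with t- (teluzeh → titeluzeh, terlu → titerlu) add the prefix ti-.
The other patterns: stems beginning with f- or l- insert -al- after the first vowel; stems beginning with z- add -us; stems beginning with g- or s- add lu- … -et around the stem.
So tada → titada.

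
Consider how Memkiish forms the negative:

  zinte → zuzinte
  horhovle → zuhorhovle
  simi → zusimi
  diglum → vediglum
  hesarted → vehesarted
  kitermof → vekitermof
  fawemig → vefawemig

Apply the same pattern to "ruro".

zinte and hesarted both have last vowel 'e' yet inflect differently (zuzinte, vehesarted), so the last vowel is not what conditions the rule; whether the stem ends in a vowel or a consonant is.
"ruro" ends in a vowel. The stems ending in a vowel (zinte → zuzinte, horhovle → zuhorhovle, simi → zusimi) add the prefix zu-.
The other pattern: stems ending in a consonant add the prefix ve-.
So ruro → zururo.

zururo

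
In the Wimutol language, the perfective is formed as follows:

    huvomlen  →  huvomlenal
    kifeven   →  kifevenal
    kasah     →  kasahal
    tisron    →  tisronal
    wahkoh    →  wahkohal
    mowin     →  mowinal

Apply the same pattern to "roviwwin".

Every pair shown (huvomlen → huvomlenal, kifeven → kifevenal, kasah → kasahal, …) follows the same rule: add -al.
So roviwwin → roviwwinal.

roviwwinal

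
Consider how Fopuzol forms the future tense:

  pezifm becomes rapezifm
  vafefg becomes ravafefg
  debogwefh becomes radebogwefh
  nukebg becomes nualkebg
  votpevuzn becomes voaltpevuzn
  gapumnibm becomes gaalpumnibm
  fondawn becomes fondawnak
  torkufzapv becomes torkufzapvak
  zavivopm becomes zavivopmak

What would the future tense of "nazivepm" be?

"nazivepm" has second-to-last letter 'p'. The stems whose second-to-last letter is 'p' (torkufzapv → torkufzapvak, zavivopm → zavivopmak) add -ak.
The other patterns: stems whose second-to-last letter is 'f' add the prefix ra-; stems whose second-to-last letter is 'b' or 'z' insert -al- after the first vowel.
So nazivepm → nazivepmak.

nazivepmak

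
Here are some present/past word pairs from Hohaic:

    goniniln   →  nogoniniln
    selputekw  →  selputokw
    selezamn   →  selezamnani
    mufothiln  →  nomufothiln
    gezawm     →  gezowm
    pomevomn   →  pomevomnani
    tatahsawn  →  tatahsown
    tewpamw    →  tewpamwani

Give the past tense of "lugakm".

lugokm

"lugakm" has second-to-last letter 'k'. The one such stem in the data (selputekw → selputokw) changes the last vowel to 'o' (as do gezawm, tatahsawn), so the same rule applies.
The other patterns: stems whose second-to-last letter is 'm' add -ani; stems whose second-to-last letter is 'l' add the prefix no-.
So lugakm → lugokm.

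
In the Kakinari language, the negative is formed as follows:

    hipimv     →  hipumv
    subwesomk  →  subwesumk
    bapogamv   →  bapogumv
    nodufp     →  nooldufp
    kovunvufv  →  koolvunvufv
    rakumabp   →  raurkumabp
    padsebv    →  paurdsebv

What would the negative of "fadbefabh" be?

hipimv and kovunvufv both end in -v yet inflect differently (hipumv, koolvunvufv), so the final letter is not what conditions the rule; the second-to-last letter is.
"fadbefabh" has second-to-last letter 'b'. The stems whose second-to-last letter is 'b' (rakumabp → raurkumabp, padsebv → paurdsebv) insert -ur- after the first vowel.
The other patterns: stems whose second-to-last letter is 'm' change the last vowel to 'u'; stems whose second-to-last letter is 'f' insert -ol- after the first vowel.
So fadbefabh → faurdbefabh.

faurdbefabh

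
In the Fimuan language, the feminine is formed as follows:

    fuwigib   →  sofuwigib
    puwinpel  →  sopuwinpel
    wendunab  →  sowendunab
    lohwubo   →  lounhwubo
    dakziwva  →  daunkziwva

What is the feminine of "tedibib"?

sotedibib

wendunab and dakziwva both have last vowel 'a' yet inflect differently (sowendunab, daunkziwva), so the last vowel is not what conditions the rule; whether the stem ends in a vowel or a consonant is.
"tedibib" ends in a consonant. The stems ending in a consonant (fuwigib → sofuwigib, puwinpel → sopuwinpel, wendunab → sowendunab) add the prefix so-.
The other pattern: stems ending in a vowel insert -un- after the first vowel.
So tedibib → sotedibib.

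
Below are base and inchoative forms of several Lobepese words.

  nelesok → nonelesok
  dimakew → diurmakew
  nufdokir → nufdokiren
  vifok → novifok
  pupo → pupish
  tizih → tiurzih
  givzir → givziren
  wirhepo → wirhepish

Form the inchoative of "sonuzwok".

nosonuzwok

nelesok and wirhepo both have last vowel 'o' yet inflect differently (nonelesok, wirhepish), so the last vowel is not what conditions the rule; the final letter is.
"sonuzwok" ends in -k. The stems ending in -k (nelesok → nonelesok, vifok → novifok) add the prefix no-.
The other patterns: stems ending in -r add -en; stems ending in -o drop the final letter and add -ish; stems ending in -h or -w insert -ur- after the first vowel.
So sonuzwok → nosonuzwok.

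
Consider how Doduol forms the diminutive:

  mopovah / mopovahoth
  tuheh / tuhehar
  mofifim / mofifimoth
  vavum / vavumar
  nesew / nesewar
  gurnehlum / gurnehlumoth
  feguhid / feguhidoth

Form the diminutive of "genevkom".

"genevkom" has 3 vowels. The stems with 3 vowels (mopovah → mopovahoth, mofifim → mofifimoth, gurnehlum → gurnehlumoth) add -oth.
The other pattern: stems with 2 vowels add -ar.
So genevkom → genevkomoth.

genevkomoth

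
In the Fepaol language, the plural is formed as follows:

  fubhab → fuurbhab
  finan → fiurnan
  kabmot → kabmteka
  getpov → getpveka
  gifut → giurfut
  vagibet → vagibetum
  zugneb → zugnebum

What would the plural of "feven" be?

fevenum

vagibet and kabmot both end in -t yet inflect differently (vagibetum, kabmteka), so the final letter is not what conditions the rule; the last vowel is.
"feven" has last vowel 'e'. The stems whose last vowel is 'e' (vagibet → vagibetum, zugneb → zugnebum) add -um.
The other patterns: stems whose last vowel is 'o' delete the last vowel and add -eka; stems whose last vowel is 'a' or 'u' insert -ur- after the first vowel.
So feven → fevenum.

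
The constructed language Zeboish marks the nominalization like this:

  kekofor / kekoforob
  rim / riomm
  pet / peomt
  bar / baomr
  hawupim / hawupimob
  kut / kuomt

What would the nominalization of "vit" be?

viomt

hawupim and rim both end in -m yet inflect differently (hawupimob, riomm), so the final letter is not what conditions the rule; the number of vowels is.
"vit" has 1 vowel. The stems with 1 vowel (rim → riomm, pet → peomt, kut → kuomt) insert -om- after the first vowel.
So vit → viomt.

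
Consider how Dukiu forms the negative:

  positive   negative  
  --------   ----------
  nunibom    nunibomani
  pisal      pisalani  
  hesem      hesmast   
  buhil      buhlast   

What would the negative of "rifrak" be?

"rifrak" has last vowel 'a'. The one such stem in the data (pisal → pisalani) adds -ani, so the same rule applies.
The other pattern: stems whose last vowel is 'e' or 'i' delete the last vowel and add -ast.
So rifrak → rifrakani.

rifrakani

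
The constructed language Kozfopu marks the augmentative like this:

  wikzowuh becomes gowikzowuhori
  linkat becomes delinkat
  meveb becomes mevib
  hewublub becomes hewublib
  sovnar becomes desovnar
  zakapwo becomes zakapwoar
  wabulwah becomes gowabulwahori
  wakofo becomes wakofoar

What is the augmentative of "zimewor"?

dezimewor

wikzowuh and hewublub both have last vowel 'u' yet inflect differently (gowikzowuhori, hewublib), so the last vowel is not what conditions the rule; the final letter is.
"zimewor" ends in -r. The one such stem in the data (sovnar → desovnar) adds the prefix de-, so the same rule applies.
The other patterns: stems ending in -o add -ar; stems ending in -h add go- … -ori around the stem; stems ending in -b change the last vowel to 'i'.
So zimewor → dezimewor.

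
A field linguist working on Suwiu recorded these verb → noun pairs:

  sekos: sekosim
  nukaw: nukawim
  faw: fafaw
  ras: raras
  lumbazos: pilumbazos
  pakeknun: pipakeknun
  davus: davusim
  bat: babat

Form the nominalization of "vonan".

faw and nukaw both end in -w yet inflect differently (fafaw, nukawim), so the final letter is not what conditions the rule; the number of vowels is.
"vonan" has 2 vowels. The stems with 2 vowels (nukaw → nukawim, sekos → sekosim, davus → davusim) add -im.
The other patterns: stems with 1 vowel repeat the first consonant+vowel as a prefix; stems with 3 vowels add the prefix pi-.
So vonan → vonanim.

vonanim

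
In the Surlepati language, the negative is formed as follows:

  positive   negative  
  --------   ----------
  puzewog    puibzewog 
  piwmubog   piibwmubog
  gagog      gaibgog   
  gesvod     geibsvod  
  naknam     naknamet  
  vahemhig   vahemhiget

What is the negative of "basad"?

basadet

puzewog and vahemhig both end in -g yet inflect differently (puibzewog, vahemhiget), so the final letter is not what conditions the rule; the last vowel is.
"basad" has last vowel 'a'. The one such stem in the data (naknam → naknamet) adds -et, so the same rule applies.
So basad → basadet.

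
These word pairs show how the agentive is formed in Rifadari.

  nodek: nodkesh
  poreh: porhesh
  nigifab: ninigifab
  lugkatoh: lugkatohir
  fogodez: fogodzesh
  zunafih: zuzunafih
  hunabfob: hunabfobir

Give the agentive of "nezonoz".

lugkatoh and poreh both end in -h yet inflect differently (lugkatohir, porhesh), so the final letter is not what conditions the rule; the last vowel is.
"nezonoz" has last vowel 'o'. The stems whose last vowel is 'o' (hunabfob → hunabfobir, lugkatoh → lugkatohir) add -ir.
So nezonoz → nezonozir.

nezonozir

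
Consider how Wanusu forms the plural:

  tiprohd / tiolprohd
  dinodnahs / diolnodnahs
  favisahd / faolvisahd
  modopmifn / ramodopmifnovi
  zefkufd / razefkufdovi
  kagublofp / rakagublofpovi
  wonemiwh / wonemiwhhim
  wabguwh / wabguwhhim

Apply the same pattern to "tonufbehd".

"tonufbehd" has second-to-last letter 'h'. The stems whose second-to-last letter is 'h' (tiprohd → tiolprohd, dinodnahs → diolnodnahs, favisahd → faolvisahd) insert -ol- after the first vowel.
The other patterns: stems whose second-to-last letter is 'f' add ra- … -ovi around the stem; stems whose second-to-last letter is 'w' double the final consonant and add -im.
So tonufbehd → toolnufbehd.

toolnufbehd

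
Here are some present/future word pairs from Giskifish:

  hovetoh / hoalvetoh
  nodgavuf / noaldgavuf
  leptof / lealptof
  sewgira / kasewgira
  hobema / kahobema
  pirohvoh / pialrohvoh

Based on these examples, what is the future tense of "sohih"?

soalhih

hobema and hovetoh both begin with h- yet inflect differently (kahobema, hoalvetoh), so the first letter is not what conditions the rule; the final letter is.
"sohih" ends in -h. The stems ending in -h (pirohvoh → pialrohvoh, hovetoh → hoalvetoh) insert -al- after the first vowel.
The other pattern: stems ending in -a add the prefix ka-.
So sohih → soalhih.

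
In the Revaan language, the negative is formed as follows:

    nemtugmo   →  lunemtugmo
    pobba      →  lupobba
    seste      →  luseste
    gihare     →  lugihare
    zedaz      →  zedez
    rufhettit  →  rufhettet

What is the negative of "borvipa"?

pobba and zedaz both have last vowel 'a' yet inflect differently (lupobba, zedez), so the last vowel is not what conditions the rule; whether the stem ends in a vowel or a consonant is.
"borvipa" ends in a vowel. The stems ending in a vowel (nemtugmo → lunemtugmo, pobba → lupobba, seste → luseste) add the prefix lu-.
The other pattern: stems ending in a consonant change the last vowel to 'e'.
So borvipa → luborvipa.

luborvipa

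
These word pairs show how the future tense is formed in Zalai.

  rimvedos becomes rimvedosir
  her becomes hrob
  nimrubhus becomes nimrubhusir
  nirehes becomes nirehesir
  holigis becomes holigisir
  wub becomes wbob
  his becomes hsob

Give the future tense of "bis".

bsob

his and nirehes both end in -s yet inflect differently (hsob, nirehesir), so the final letter is not what conditions the rule; the number of vowels is.
"bis" has 1 vowel. The stems with 1 vowel (wub → wbob, his → hsob, her → hrob) delete the last vowel and add -ob.
The other pattern: stems with 3 vowels add -ir.
So bis → bsob.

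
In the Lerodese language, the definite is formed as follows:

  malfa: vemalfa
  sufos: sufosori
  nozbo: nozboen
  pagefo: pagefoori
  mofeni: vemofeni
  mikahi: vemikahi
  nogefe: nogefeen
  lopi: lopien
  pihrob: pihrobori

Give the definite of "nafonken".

nafonkenen

mofeni and lopi both end in -i yet inflect differently (vemofeni, lopien), so the final letter is not what conditions the rule; the first letter is.
"nafonken" begins with n-. The stems beginning with n- (nozbo → nozboen, nogefe → nogefeen) add -en.
The other patterns: stems beginning with m- add the prefix ve-; stems beginning with p- or s- add -ori.
So nafonken → nafonkenen.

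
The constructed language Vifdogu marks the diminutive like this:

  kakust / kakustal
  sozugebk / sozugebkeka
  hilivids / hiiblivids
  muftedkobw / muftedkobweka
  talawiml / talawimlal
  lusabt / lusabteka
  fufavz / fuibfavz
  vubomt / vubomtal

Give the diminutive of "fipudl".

fiibpudl

lusabt and vubomt both end in -t yet inflect differently (lusabteka, vubomtal), so the final letter is not what conditions the rule; the second-to-last letter is.
"fipudl" has second-to-last letter 'd'. The one such stem in the data (hilivids → hiiblivids) inserts -ib- after the first vowel (as does fufavz), so the same rule applies.
The other patterns: stems whose second-to-last letter is 'b' add -eka; stems whose second-to-last letter is 'm' or 's' add -al.
So fipudl → fiibpudl.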